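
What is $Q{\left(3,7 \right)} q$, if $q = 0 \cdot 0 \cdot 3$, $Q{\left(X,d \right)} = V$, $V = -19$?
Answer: $0$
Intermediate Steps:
$Q{\left(X,d \right)} = -19$
$q = 0$ ($q = 0 \cdot 3 = 0$)
$Q{\left(3,7 \right)} q = \left(-19\right) 0 = 0$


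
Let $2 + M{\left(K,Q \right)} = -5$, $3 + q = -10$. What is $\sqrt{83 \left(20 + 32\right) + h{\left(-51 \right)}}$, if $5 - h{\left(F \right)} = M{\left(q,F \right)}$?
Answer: $2 \sqrt{1082} \approx 65.788$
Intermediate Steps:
$q = -13$ ($q = -3 - 10 = -13$)
$M{\left(K,Q \right)} = -7$ ($M{\left(K,Q \right)} = -2 - 5 = -7$)
$h{\left(F \right)} = 12$ ($h{\left(F \right)} = 5 - -7 = 5 + 7 = 12$)
$\sqrt{83 \left(20 + 32\right) + h{\left(-51 \right)}} = \sqrt{83 \left(20 + 32\right) + 12} = \sqrt{83 \cdot 52 + 12} = \sqrt{4316 + 12} = \sqrt{4328} = 2 \sqrt{1082}$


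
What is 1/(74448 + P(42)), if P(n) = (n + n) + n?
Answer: 1/74574 ≈ 1.3410e-5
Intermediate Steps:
P(n) = 3*n (P(n) = 2*n + n = 3*n)
1/(74448 + P(42)) = 1/(74448 + 3*42) = 1/(74448 + 126) = 1/74574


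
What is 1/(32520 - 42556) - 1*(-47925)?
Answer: 480975299/10036 ≈ 47925.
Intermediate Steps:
1/(32520 - 42556) - 1*(-47925) = 1/(-10036) + 47925 = -1/10036 + 47925 = 480975299/10036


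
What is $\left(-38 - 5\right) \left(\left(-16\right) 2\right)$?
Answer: $1376$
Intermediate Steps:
$\left(-38 - 5\right) \left(\left(-16\right) 2\right) = \left(-43\right) \left(-32\right) = 1376$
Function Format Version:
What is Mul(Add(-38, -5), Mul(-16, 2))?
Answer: 1376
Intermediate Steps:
Mul(Add(-38, -5), Mul(-16, 2)) = Mul(-43, -32) = 1376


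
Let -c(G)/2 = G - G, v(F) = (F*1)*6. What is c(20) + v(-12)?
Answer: -72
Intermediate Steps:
v(F) = 6*F (v(F) = F*6 = 6*F)
c(G) = 0 (c(G) = -2*(G - G) = -2*0 = 0)
c(20) + v(-12) = 0 + 6*(-12) = 0 - 72 = -72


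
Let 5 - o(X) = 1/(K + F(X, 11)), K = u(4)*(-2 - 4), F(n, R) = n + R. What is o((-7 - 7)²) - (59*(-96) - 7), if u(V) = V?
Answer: 1038707/183 ≈ 5676.0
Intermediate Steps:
F(n, R) = R + n
K = -24 (K = 4*(-2 - 4) = 4*(-6) = -24)
o(X) = 5 - 1/(-13 + X) (o(X) = 5 - 1/(-24 + (11 + X)) = 5 - 1/(-13 + X))
o((-7 - 7)²) - (59*(-96) - 7) = (-66 + 5*(-7 - 7)²)/(-13 + (-7 - 7)²) - (59*(-96) - 7) = (-66 + 5*(-14)²)/(-13 + (-14)²) - (-5664 - 7) = (-66 + 5*196)/(-13 + 196) - 1*(-5671) = (-66 + 980)/183 + 5671 = (1/183)*914 + 5671 = 914/183 + 5671 = 1038707/183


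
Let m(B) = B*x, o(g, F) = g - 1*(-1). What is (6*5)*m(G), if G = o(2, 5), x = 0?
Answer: 0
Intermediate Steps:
o(g, F) = 1 + g (o(g, F) = g + 1 = 1 + g)
G = 3 (G = 1 + 2 = 3)
m(B) = 0 (m(B) = B*0 = 0)
(6*5)*m(G) = (6*5)*0 = 30*0 = 0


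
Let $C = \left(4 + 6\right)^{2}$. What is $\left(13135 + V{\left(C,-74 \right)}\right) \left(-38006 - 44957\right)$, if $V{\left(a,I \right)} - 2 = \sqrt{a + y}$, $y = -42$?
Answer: $-1089884931 - 82963 \sqrt{58} \approx -1.0905 \cdot 10^{9}$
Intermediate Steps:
$C = 100$ ($C = 10^{2} = 100$)
$V{\left(a,I \right)} = 2 + \sqrt{-42 + a}$ ($V{\left(a,I \right)} = 2 + \sqrt{a - 42} = 2 + \sqrt{-42 + a}$)
$\left(13135 + V{\left(C,-74 \right)}\right) \left(-38006 - 44957\right) = \left(13135 + \left(2 + \sqrt{-42 + 100}\right)\right) \left(-38006 - 44957\right) = \left(13135 + \left(2 + \sqrt{58}\right)\right) \left(-82963\right) = \left(13137 + \sqrt{58}\right) \left(-82963\right) = -1089884931 - 82963 \sqrt{58}$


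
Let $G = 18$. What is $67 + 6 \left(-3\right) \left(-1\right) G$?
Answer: $391$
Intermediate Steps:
$67 + 6 \left(-3\right) \left(-1\right) G = 67 + 6 \left(-3\right) \left(-1\right) 18 = 67 + \left(-18\right) \left(-1\right) 18 = 67 + 18 \cdot 18 = 67 + 324 = 391$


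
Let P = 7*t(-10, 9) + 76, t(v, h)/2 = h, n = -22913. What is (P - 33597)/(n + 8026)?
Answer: 33395/14887 ≈ 2.2432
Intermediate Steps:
t(v, h) = 2*h
P = 202 (P = 7*(2*9) + 76 = 7*18 + 76 = 126 + 76 = 202)
(P - 33597)/(n + 8026) = (202 - 33597)/(-22913 + 8026) = -33395/(-14887) = -33395*(-1/14887) = 33395/14887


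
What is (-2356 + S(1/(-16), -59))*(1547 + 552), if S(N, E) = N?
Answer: -79126003/16 ≈ -4.9454e+6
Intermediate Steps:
(-2356 + S(1/(-16), -59))*(1547 + 552) = (-2356 + 1/(-16))*(1547 + 552) = (-2356 - 1/16)*2099 = -37697/16*2099 = -79126003/16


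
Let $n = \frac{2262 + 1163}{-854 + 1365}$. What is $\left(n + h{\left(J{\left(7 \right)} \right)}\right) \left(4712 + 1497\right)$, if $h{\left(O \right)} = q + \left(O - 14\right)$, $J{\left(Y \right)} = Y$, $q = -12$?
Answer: $- \frac{5573908}{73} \approx -76355.0$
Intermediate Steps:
$h{\left(O \right)} = -26 + O$ ($h{\left(O \right)} = -12 + \left(O - 14\right) = -12 + \left(-14 + O\right) = -26 + O$)
$n = \frac{3425}{511} \approx 6.7025$
$\left(n + h{\left(J{\left(7 \right)} \right)}\right) \left(4712 + 1497\right) = \left(\frac{3425}{511} + \left(-26 + 7\right)\right) \left(4712 + 1497\right) = \left(\frac{3425}{511} - 19\right) 6209 = \left(- \frac{6284}{511}\right) 6209 = - \frac{5573908}{73}$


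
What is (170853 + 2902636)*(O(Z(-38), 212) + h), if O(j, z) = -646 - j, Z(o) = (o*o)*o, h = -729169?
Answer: -2074429886127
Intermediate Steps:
Z(o) = o**3 (Z(o) = o**2*o = o**3)
(170853 + 2902636)*(O(Z(-38), 212) + h) = (170853 + 2902636)*((-646 - 1*(-38)**3) - 729169) = 3073489*((-646 - 1*(-54872)) - 729169) = 3073489*((-646 + 54872) - 729169) = 3073489*(54226 - 729169) = 3073489*(-674943) = -2074429886127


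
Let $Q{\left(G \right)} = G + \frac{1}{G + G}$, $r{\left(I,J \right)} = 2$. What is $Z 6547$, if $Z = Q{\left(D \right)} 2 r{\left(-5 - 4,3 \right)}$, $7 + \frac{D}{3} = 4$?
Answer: $- \frac{2134322}{9} \approx -2.3715 \cdot 10^{5}$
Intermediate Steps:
$D = -9$ ($D = -21 + 3 \cdot 4 = -21 + 12 = -9$)
$Q{\left(G \right)} = G + \frac{1}{2 G}$
$Z = - \frac{326}{9}$ ($Z = \left(-9 + \frac{1}{2 \left(-9\right)}\right) 2 \cdot 2 = \left(-9 + \frac{1}{2} \left(- \frac{1}{9}\right)\right) 2 \cdot 2 = \left(-9 - \frac{1}{18}\right) 2 \cdot 2 = \left(- \frac{163}{18}\right) 2 \cdot 2 = \left(- \frac{163}{9}\right) 2 = - \frac{326}{9} \approx -36.222$)
$Z 6547 = \left(- \frac{326}{9}\right) 6547 = - \frac{2134322}{9}$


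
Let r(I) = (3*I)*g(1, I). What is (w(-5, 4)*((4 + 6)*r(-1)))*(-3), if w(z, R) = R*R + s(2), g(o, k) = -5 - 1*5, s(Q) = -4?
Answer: -10800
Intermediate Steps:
g(o, k) = -10 (g(o, k) = -5 - 5 = -10)
r(I) = -30*I (r(I) = (3*I)*(-10) = -30*I)
w(z, R) = -4 + R² (w(z, R) = R*R - 4 = R² - 4 = -4 + R²)
(w(-5, 4)*((4 + 6)*r(-1)))*(-3) = ((-4 + 4²)*((4 + 6)*(-30*(-1))))*(-3) = ((-4 + 16)*(10*30))*(-3) = (12*300)*(-3) = 3600*(-3) = -10800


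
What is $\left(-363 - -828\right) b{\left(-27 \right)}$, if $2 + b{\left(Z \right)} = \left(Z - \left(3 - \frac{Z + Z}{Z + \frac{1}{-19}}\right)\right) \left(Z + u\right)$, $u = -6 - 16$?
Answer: $\frac{163744635}{257} \approx 6.3714 \cdot 10^{5}$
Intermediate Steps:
$u = -22$
$b{\left(Z \right)} = -2 + \left(-22 + Z\right) \left(-3 + Z + \frac{2 Z}{- \frac{1}{19} + Z}\right)$ ($b{\left(Z \right)} = -2 + \left(Z - \left(3 - \frac{Z + Z}{Z + \frac{1}{-19}}\right)\right) \left(Z - 22\right) = -2 + \left(Z + \left(-3 + \frac{2 Z}{Z - \frac{1}{19}}\right)\right) \left(-22 + Z\right) = -2 + \left(Z + \left(-3 + \frac{2 Z}{- \frac{1}{19} + Z}\right)\right) \left(-22 + Z\right) = -2 + \left(-3 + Z + \frac{2 Z}{- \frac{1}{19} + Z}\right) \left(-22 + Z\right) = -2 + \left(-22 + Z\right) \left(-3 + Z + \frac{2 Z}{- \frac{1}{19} + Z}\right)$)
$\left(-363 - -828\right) b{\left(-27 \right)} = \left(-363 - -828\right) \frac{-64 - 438 \left(-27\right)^{2} + 19 \left(-27\right)^{3} + 405 \left(-27\right)}{-1 + 19 \left(-27\right)} = \left(-363 + 828\right) \frac{-64 - 319302 + 19 \left(-19683\right) - 10935}{-1 - 513} = 465 \frac{-64 - 319302 - 373977 - 10935}{-514} = 465 \left(\left(- \frac{1}{514}\right) \left(-704278\right)\right) = 465 \cdot \frac{352139}{257} = \frac{163744635}{257}$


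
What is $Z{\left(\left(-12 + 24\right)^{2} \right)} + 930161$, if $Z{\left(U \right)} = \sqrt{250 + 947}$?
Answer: $930161 + 3 \sqrt{133} \approx 9.302 \cdot 10^{5}$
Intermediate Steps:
$Z{\left(U \right)} = 3 \sqrt{133}$ ($Z{\left(U \right)} = \sqrt{1197} = 3 \sqrt{133}$)
$Z{\left(\left(-12 + 24\right)^{2} \right)} + 930161 = 3 \sqrt{133} + 930161 = 930161 + 3 \sqrt{133}$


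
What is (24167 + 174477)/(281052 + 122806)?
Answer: 99322/201929 ≈ 0.49187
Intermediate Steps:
(24167 + 174477)/(281052 + 122806) = 198644/403858 = 198644*(1/403858) = 99322/201929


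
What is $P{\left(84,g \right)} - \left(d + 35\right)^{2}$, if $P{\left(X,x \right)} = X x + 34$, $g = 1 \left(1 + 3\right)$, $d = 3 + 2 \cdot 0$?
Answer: $-1074$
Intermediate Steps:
$d = 3$ ($d = 3 + 0 = 3$)
$g = 4$ ($g = 1 \cdot 4 = 4$)
$P{\left(X,x \right)} = 34 + X x$
$P{\left(84,g \right)} - \left(d + 35\right)^{2} = \left(34 + 84 \cdot 4\right) - \left(3 + 35\right)^{2} = \left(34 + 336\right) - 38^{2} = 370 - 1444 = -1074$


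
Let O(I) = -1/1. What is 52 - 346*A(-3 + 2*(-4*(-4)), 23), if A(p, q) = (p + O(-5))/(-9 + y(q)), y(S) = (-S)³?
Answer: 80355/1522 ≈ 52.796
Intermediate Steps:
O(I) = -1 (O(I) = -1*1 = -1)
y(S) = -S³
A(p, q) = (-1 + p)/(-9 - q³) (A(p, q) = (p - 1)/(-9 - q³) = (-1 + p)/(-9 - q³))
52 - 346*A(-3 + 2*(-4*(-4)), 23) = 52 - 346*(1 - (-3 + 2*(-4*(-4))))/(9 + 23³) = 52 - 346*(1 - (-3 + 2*16))/(9 + 12167) = 52 - 346*(1 - (-3 + 32))/12176 = 52 - 173*(1 - 1*29)/6088 = 52 - 173*(1 - 29)/6088 = 52 - 173*(-28)/6088 = 52 - 346*(-7/3044) = 52 + 1211/1522 = 80355/1522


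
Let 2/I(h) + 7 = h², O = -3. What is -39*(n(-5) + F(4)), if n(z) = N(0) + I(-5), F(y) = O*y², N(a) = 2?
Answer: 5369/3 ≈ 1789.7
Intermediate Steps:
I(h) = 2/(-7 + h²)
F(y) = -3*y²
n(z) = 19/9 (n(z) = 2 + 2/(-7 + (-5)²) = 2 + 2/(-7 + 25) = 2 + 2/18 = 2 + 2*(1/18) = 2 + ⅑ = 19/9)
-39*(n(-5) + F(4)) = -39*(19/9 - 3*4²) = -39*(19/9 - 3*16) = -39*(19/9 - 48) = -39*(-413/9) = 5369/3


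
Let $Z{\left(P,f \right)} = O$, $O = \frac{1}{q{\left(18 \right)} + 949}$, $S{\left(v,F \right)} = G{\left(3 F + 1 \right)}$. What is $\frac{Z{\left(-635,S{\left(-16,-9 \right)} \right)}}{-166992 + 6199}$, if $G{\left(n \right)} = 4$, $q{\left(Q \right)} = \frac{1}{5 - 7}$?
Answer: $- \frac{2}{305024321} \approx -6.5569 \cdot 10^{-9}$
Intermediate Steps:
$q{\left(Q \right)} = - \frac{1}{2}$ ($q{\left(Q \right)} = \frac{1}{-2} = - \frac{1}{2}$)
$S{\left(v,F \right)} = 4$
$O = \frac{2}{1897}$ ($O = \frac{1}{- \frac{1}{2} + 949} = \frac{1}{\frac{1897}{2}} = \frac{2}{1897} \approx 0.0010543$)
$Z{\left(P,f \right)} = \frac{2}{1897}$
$\frac{Z{\left(-635,S{\left(-16,-9 \right)} \right)}}{-166992 + 6199} = \frac{2}{1897 \left(-166992 + 6199\right)} = \frac{2}{1897 \left(-160793\right)} = \frac{2}{1897} \left(- \frac{1}{160793}\right) = - \frac{2}{305024321}$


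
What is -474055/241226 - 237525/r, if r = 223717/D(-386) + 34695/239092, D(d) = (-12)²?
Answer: -499514693313116155/3226032355569986 ≈ -154.84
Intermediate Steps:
D(d) = 144
r = 13373485261/8607312 (r = 223717/144 + 34695/239092 = 13373485261/8607312 ≈ 1553.7)
-474055/241226 - 237525/r = -474055/241226 - 237525/13373485261/8607312 = -474055*1/241226 - 237525*8607312/13373485261 = -474055/241226 - 2044451782800/13373485261 = -499514693313116155/3226032355569986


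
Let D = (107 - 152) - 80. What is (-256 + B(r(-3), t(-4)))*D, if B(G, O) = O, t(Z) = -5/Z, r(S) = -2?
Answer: 127375/4 ≈ 31844.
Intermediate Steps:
D = -125 (D = -45 - 80 = -125)
(-256 + B(r(-3), t(-4)))*D = (-256 - 5/(-4))*(-125) = (-256 - 5*(-1/4))*(-125) = (-256 + 5/4)*(-125) = -1019/4*(-125) = 127375/4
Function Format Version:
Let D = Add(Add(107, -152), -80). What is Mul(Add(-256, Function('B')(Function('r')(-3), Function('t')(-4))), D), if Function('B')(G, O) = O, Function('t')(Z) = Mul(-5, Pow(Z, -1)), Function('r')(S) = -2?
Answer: Rational(127375, 4) ≈ 31844.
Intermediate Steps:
D = -125 (D = Add(-45, -80) = -125)
Mul(Add(-256, Function('B')(Function('r')(-3), Function('t')(-4))), D) = Mul(Add(-256, Mul(-5, Pow(-4, -1))), -125) = Mul(Add(-256, Mul(-5, Rational(-1, 4))), -125) = Mul(Add(-256, Rational(5, 4)), -125) = Mul(Rational(-1019, 4), -125) = Rational(127375, 4)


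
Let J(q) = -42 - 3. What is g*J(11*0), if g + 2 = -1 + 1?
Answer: 90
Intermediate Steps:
J(q) = -45
g = -2 (g = -2 + (-1 + 1) = -2 + 0 = -2)
g*J(11*0) = -2*(-45) = 90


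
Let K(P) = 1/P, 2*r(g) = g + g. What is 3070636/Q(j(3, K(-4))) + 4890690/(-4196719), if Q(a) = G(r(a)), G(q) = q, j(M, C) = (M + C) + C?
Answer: 25773168433118/20983595 ≈ 1.2283e+6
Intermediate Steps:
r(g) = g (r(g) = (g + g)/2 = (2*g)/2 = g)
K(P) = 1/P
j(M, C) = M + 2*C (j(M, C) = (C + M) + C = M + 2*C)
Q(a) = a
3070636/Q(j(3, K(-4))) + 4890690/(-4196719) = 3070636/(3 + 2/(-4)) + 4890690/(-4196719) = 3070636/(3 + 2*(-¼)) + 4890690*(-1/4196719) = 3070636/(3 - ½) - 4890690/4196719 = 3070636/(5/2) - 4890690/4196719 = 3070636*(⅖) - 4890690/4196719 = 6141272/5 - 4890690/4196719 = 25773168433118/20983595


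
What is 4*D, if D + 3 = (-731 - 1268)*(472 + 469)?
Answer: -7524248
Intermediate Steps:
D = -1881062 (D = -3 + (-731 - 1268)*(472 + 469) = -3 - 1999*941 = -3 - 1881059 = -1881062)
4*D = 4*(-1881062) = -7524248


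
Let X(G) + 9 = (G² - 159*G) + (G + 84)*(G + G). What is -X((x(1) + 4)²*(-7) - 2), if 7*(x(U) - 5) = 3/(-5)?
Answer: -28478209233/30625 ≈ -9.2990e+5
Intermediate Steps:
x(U) = 172/35 (x(U) = 5 + (3/(-5))/7 = 5 + (3*(-⅕))/7 = 5 + (⅐)*(-⅗) = 5 - 3/35 = 172/35)
X(G) = -9 + G² - 159*G + 2*G*(84 + G) (X(G) = -9 + ((G² - 159*G) + (G + 84)*(G + G)) = -9 + ((G² - 159*G) + (84 + G)*(2*G)) = -9 + ((G² - 159*G) + 2*G*(84 + G)) = -9 + (G² - 159*G + 2*G*(84 + G)) = -9 + G² - 159*G + 2*G*(84 + G))
-X((x(1) + 4)²*(-7) - 2) = -(-9 + 3*((172/35 + 4)²*(-7) - 2)² + 9*((172/35 + 4)²*(-7) - 2)) = -(-9 + 3*((312/35)²*(-7) - 2)² + 9*((312/35)²*(-7) - 2)) = -(-9 + 3*((97344/1225)*(-7) - 2)² + 9*((97344/1225)*(-7) - 2)) = -(-9 + 3*(-97344/175 - 2)² + 9*(-97344/175 - 2)) = -(-9 + 3*(-97694/175)² + 9*(-97694/175)) = -(-9 + 3*(9544117636/30625) - 879246/175) = -(-9 + 28632352908/30625 - 879246/175) = -1*28478209233/30625 = -28478209233/30625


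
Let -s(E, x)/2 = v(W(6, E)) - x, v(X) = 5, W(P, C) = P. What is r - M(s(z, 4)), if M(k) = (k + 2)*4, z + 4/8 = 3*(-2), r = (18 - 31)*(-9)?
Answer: 117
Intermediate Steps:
r = 117 (r = -13*(-9) = 117)
z = -13/2 (z = -½ + 3*(-2) = -½ - 6 = -13/2 ≈ -6.5000)
s(E, x) = -10 + 2*x (s(E, x) = -2*(5 - x) = -10 + 2*x)
M(k) = 8 + 4*k (M(k) = (2 + k)*4 = 8 + 4*k)
r - M(s(z, 4)) = 117 - (8 + 4*(-10 + 2*4)) = 117 - (8 + 4*(-10 + 8)) = 117 - (8 + 4*(-2)) = 117 - (8 - 8) = 117 - 1*0 = 117 + 0 = 117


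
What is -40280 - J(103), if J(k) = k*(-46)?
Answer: -35542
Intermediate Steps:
J(k) = -46*k
-40280 - J(103) = -40280 - (-46)*103 = -40280 - 1*(-4738) = -40280 + 4738 = -35542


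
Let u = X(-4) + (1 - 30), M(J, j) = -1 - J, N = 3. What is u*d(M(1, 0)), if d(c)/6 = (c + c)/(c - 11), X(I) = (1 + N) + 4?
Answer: -504/13 ≈ -38.769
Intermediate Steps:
X(I) = 8 (X(I) = (1 + 3) + 4 = 4 + 4 = 8)
d(c) = 12*c/(-11 + c) (d(c) = 6*((c + c)/(c - 11)) = 6*((2*c)/(-11 + c)) = 6*(2*c/(-11 + c)) = 12*c/(-11 + c))
u = -21 (u = 8 + (1 - 30) = 8 - 29 = -21)
u*d(M(1, 0)) = -252*(-1 - 1*1)/(-11 + (-1 - 1*1)) = -252*(-1 - 1)/(-11 + (-1 - 1)) = -252*(-2)/(-11 - 2) = -252*(-2)/(-13) = -252*(-2)*(-1)/13 = -21*24/13 = -504/13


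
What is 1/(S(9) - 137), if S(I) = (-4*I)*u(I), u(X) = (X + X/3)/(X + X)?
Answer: -1/161 ≈ -0.0062112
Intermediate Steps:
u(X) = ⅔ (u(X) = (X + X*(⅓))/((2*X)) = (X + X/3)*(1/(2*X)) = (4*X/3)*(1/(2*X)) = ⅔)
S(I) = -8*I/3 (S(I) = -4*I*(⅔) = -8*I/3)
1/(S(9) - 137) = 1/(-8/3*9 - 137) = 1/(-24 - 137) = 1/(-161) = -1/161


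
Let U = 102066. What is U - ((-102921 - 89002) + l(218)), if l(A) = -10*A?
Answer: 296169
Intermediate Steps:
U - ((-102921 - 89002) + l(218)) = 102066 - ((-102921 - 89002) - 10*218) = 102066 - (-191923 - 2180) = 102066 - 1*(-194103) = 102066 + 194103 = 296169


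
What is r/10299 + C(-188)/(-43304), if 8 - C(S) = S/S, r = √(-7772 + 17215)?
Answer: -7/43304 + √9443/10299 ≈ 0.0092737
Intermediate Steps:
r = √9443 ≈ 97.175
C(S) = 7 (C(S) = 8 - S/S = 8 - 1*1 = 8 - 1 = 7)
r/10299 + C(-188)/(-43304) = √9443/10299 + 7/(-43304) = √9443*(1/10299) + 7*(-1/43304) = √9443/10299 - 7/43304 = -7/43304 + √9443/10299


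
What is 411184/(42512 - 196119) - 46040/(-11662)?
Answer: 1138419236/895682417 ≈ 1.2710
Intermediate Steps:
411184/(42512 - 196119) - 46040/(-11662) = 411184/(-153607) - 46040*(-1/11662) = 411184*(-1/153607) + 23020/5831 = -411184/153607 + 23020/5831 = 1138419236/895682417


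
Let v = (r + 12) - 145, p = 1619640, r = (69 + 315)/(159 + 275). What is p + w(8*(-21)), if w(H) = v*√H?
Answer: 1619640 - 57338*I*√42/217 ≈ 1.6196e+6 - 1712.4*I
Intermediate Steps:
r = 192/217 (r = 384/434 = 384*(1/434) = 192/217 ≈ 0.88479)
v = -28669/217 (v = (192/217 + 12) - 145 = 2796/217 - 145 = -28669/217 ≈ -132.12)
w(H) = -28669*√H/217
p + w(8*(-21)) = 1619640 - 28669*2*I*√42/217 = 1619640 - 57338*I*√42/217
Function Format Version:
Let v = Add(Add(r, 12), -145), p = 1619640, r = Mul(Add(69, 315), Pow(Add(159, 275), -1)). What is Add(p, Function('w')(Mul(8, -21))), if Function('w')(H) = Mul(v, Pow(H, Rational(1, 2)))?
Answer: Add(1619640, Mul(Rational(-57338, 217), I, Pow(42, Rational(1, 2)))) ≈ Add(1.6196e+6, Mul(-1712.4, I))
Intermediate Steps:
r = Rational(192, 217) (r = Mul(384, Pow(434, -1)) = Mul(384, Rational(1, 434)) = Rational(192, 217) ≈ 0.88479)
v = Rational(-28669, 217) (v = Add(Add(Rational(192, 217), 12), -145) = Add(Rational(2796, 217), -145) = Rational(-28669, 217) ≈ -132.12)
Function('w')(H) = Mul(Rational(-28669, 217), Pow(H, Rational(1, 2)))
Add(p, Function('w')(Mul(8, -21))) = Add(1619640, Mul(Rational(-28669, 217), Pow(Mul(8, -21), Rational(1, 2)))) = Add(1619640, Mul(Rational(-28669, 217), Pow(-168, Rational(1, 2)))) = Add(1619640, Mul(Rational(-28669, 217), Mul(2, I, Pow(42, Rational(1, 2))))) = Add(1619640, Mul(Rational(-57338, 217), I, Pow(42, Rational(1, 2))))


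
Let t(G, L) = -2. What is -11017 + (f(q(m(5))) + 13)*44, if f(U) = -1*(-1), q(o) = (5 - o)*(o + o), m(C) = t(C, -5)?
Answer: -10401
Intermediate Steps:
m(C) = -2
q(o) = 2*o*(5 - o) (q(o) = (5 - o)*(2*o) = 2*o*(5 - o))
f(U) = 1
-11017 + (f(q(m(5))) + 13)*44 = -11017 + (1 + 13)*44 = -11017 + 14*44 = -11017 + 616 = -10401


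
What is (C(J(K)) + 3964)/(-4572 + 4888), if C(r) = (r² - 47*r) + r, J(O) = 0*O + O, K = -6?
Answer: 1069/79 ≈ 13.532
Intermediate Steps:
J(O) = O (J(O) = 0 + O = O)
C(r) = r² - 46*r
(C(J(K)) + 3964)/(-4572 + 4888) = (-6*(-46 - 6) + 3964)/(-4572 + 4888) = (-6*(-52) + 3964)/316 = (312 + 3964)*(1/316) = 4276*(1/316) = 1069/79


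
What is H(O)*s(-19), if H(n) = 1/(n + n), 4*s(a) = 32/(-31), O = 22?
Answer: -2/341 ≈ -0.0058651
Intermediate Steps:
s(a) = -8/31 (s(a) = (32/(-31))/4 = (32*(-1/31))/4 = (¼)*(-32/31) = -8/31)
H(n) = 1/(2*n)
H(O)*s(-19) = ((½)/22)*(-8/31) = ((½)*(1/22))*(-8/31) = (1/44)*(-8/31) = -2/341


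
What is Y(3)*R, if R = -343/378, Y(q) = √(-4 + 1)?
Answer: -49*I*√3/54 ≈ -1.5717*I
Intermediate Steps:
Y(q) = I*√3 (Y(q) = √(-3) = I*√3)
R = -49/54 (R = -343*1/378 = -49/54 ≈ -0.90741)
Y(3)*R = (I*√3)*(-49/54) = -49*I*√3/54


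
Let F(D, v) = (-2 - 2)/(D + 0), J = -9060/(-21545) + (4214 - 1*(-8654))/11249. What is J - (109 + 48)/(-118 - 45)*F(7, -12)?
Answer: 8011892636/7900926383 ≈ 1.0140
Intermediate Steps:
J = 75831400/48471941 (J = -9060*(-1/21545) + (4214 + 8654)*(1/11249) = 1812/4309 + 12868*(1/11249) = 1812/4309 + 12868/11249 = 75831400/48471941 ≈ 1.5644)
F(D, v) = -4/D
J - (109 + 48)/(-118 - 45)*F(7, -12) = 75831400/48471941 - (109 + 48)/(-118 - 45)*(-4/7) = 75831400/48471941 - 157/(-163)*(-4*⅐) = 75831400/48471941 - 157*(-1/163)*(-4)/7 = 75831400/48471941 - (-157)*(-4)/(163*7) = 75831400/48471941 - 1*628/1141 = 75831400/48471941 - 628/1141 = 8011892636/7900926383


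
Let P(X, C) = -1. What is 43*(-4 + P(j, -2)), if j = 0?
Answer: -215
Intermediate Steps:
43*(-4 + P(j, -2)) = 43*(-4 - 1) = 43*(-5) = -215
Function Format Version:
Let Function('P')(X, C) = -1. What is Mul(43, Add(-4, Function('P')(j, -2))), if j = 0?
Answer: -215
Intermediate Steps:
Mul(43, Add(-4, Function('P')(j, -2))) = Mul(43, Add(-4, -1)) = Mul(43, -5) = -215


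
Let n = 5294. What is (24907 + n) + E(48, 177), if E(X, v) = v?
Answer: 30378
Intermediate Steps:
(24907 + n) + E(48, 177) = (24907 + 5294) + 177 = 30201 + 177 = 30378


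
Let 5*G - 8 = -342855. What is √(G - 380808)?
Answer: I*√11234435/5 ≈ 670.36*I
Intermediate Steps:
G = -342847/5 (G = 8/5 + (⅕)*(-342855) = 8/5 - 68571 = -342847/5 ≈ -68569.)
√(G - 380808) = √(-342847/5 - 380808) = √(-2246887/5) = I*√11234435/5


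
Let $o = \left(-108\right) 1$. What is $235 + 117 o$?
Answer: $-12401$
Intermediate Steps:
$o = -108$
$235 + 117 o = 235 + 117 \left(-108\right) = 235 - 12636 = -12401$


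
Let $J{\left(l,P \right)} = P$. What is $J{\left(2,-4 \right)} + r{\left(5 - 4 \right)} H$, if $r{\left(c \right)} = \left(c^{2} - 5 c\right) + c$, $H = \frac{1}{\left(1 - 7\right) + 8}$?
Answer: $- \frac{11}{2} \approx -5.5$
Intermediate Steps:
$H = \frac{1}{2}$ ($H = \frac{1}{\left(1 - 7\right) + 8} = \frac{1}{-6 + 8} = \frac{1}{2} \approx 0.5$)
$r{\left(c \right)} = c^{2} - 4 c$
$J{\left(2,-4 \right)} + r{\left(5 - 4 \right)} H = -4 + \left(5 - 4\right) \left(-4 + \left(5 - 4\right)\right) \frac{1}{2} = -4 + 1 \left(-4 + 1\right) \frac{1}{2} = -4 + 1 \left(-3\right) \frac{1}{2} = -4 - \frac{3}{2} = - \frac{11}{2}$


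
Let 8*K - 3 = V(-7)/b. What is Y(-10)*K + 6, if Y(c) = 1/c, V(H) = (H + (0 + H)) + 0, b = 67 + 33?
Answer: 23857/4000 ≈ 5.9642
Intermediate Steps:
b = 100
V(H) = 2*H (V(H) = (H + H) + 0 = 2*H + 0 = 2*H)
K = 143/400 (K = 3/8 + ((2*(-7))/100)/8 = 3/8 + (-14*1/100)/8 = 3/8 + (⅛)*(-7/50) = 3/8 - 7/400 = 143/400 ≈ 0.35750)
Y(-10)*K + 6 = (143/400)/(-10) + 6 = -⅒*143/400 + 6 = -143/4000 + 6 = 23857/4000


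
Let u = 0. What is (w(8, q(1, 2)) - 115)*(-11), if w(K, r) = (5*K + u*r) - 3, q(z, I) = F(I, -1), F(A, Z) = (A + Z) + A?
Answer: 858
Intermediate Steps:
F(A, Z) = Z + 2*A
q(z, I) = -1 + 2*I
w(K, r) = -3 + 5*K (w(K, r) = (5*K + 0*r) - 3 = (5*K + 0) - 3 = 5*K - 3 = -3 + 5*K)
(w(8, q(1, 2)) - 115)*(-11) = ((-3 + 5*8) - 115)*(-11) = ((-3 + 40) - 115)*(-11) = (37 - 115)*(-11) = -78*(-11) = 858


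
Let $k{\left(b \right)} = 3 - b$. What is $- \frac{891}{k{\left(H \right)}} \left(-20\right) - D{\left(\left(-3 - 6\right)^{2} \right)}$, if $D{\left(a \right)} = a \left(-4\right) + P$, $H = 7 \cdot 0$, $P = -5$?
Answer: $6269$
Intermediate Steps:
$H = 0$
$D{\left(a \right)} = -5 - 4 a$ ($D{\left(a \right)} = a \left(-4\right) - 5 = - 4 a - 5 = -5 - 4 a$)
$- \frac{891}{k{\left(H \right)}} \left(-20\right) - D{\left(\left(-3 - 6\right)^{2} \right)} = - \frac{891}{3 - 0} \left(-20\right) - \left(-5 - 4 \left(-3 - 6\right)^{2}\right) = - \frac{891}{3 + 0} \left(-20\right) - \left(-5 - 4 \left(-9\right)^{2}\right) = - \frac{891}{3} \left(-20\right) - \left(-5 - 324\right) = \left(-891\right) \frac{1}{3} \left(-20\right) - \left(-5 - 324\right) = \left(-297\right) \left(-20\right) - -329 = 5940 + 329 = 6269$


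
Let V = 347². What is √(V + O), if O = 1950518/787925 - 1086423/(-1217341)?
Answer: √4431240768426781791258254186/191834681485 ≈ 347.00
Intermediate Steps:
O = 3230465374913/959173407425 (O = 1950518*(1/787925) - 1086423*(-1/1217341) = 1950518/787925 + 1086423/1217341 = 3230465374913/959173407425 ≈ 3.3680)
V = 120409
√(V + O) = √(120409 + 3230465374913/959173407425) = √(115496341280011738/959173407425) = √4431240768426781791258254186/191834681485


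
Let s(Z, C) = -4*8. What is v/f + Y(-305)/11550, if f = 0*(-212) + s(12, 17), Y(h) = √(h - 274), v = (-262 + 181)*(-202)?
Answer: -8181/16 + I*√579/11550 ≈ -511.31 + 0.0020833*I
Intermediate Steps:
s(Z, C) = -32
v = 16362 (v = -81*(-202) = 16362)
Y(h) = √(-274 + h)
f = -32 (f = 0*(-212) - 32 = 0 - 32 = -32)
v/f + Y(-305)/11550 = 16362/(-32) + √(-274 - 305)/11550 = 16362*(-1/32) + √(-579)*(1/11550) = -8181/16 + (I*√579)*(1/11550) = -8181/16 + I*√579/11550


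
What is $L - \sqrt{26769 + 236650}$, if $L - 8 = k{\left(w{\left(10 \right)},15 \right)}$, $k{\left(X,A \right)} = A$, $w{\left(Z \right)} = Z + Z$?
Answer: $23 - \sqrt{263419} \approx -490.24$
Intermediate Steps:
$w{\left(Z \right)} = 2 Z$
$L = 23$ ($L = 8 + 15 = 23$)
$L - \sqrt{26769 + 236650} = 23 - \sqrt{26769 + 236650} = 23 - \sqrt{263419}$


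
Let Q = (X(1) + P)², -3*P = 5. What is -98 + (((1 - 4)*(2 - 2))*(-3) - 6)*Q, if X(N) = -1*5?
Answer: -1094/3 ≈ -364.67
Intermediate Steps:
P = -5/3 (P = -⅓*5 = -5/3 ≈ -1.6667)
X(N) = -5
Q = 400/9 (Q = (-5 - 5/3)² = (-20/3)² = 400/9 ≈ 44.444)
-98 + (((1 - 4)*(2 - 2))*(-3) - 6)*Q = -98 + (((1 - 4)*(2 - 2))*(-3) - 6)*(400/9) = -98 + (-3*0*(-3) - 6)*(400/9) = -98 + (0*(-3) - 6)*(400/9) = -98 + (0 - 6)*(400/9) = -98 - 6*400/9 = -98 - 800/3 = -1094/3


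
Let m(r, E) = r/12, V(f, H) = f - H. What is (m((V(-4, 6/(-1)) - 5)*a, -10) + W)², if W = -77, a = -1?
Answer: 94249/16 ≈ 5890.6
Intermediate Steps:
m(r, E) = r/12 (m(r, E) = r*(1/12) = r/12)
(m((V(-4, 6/(-1)) - 5)*a, -10) + W)² = ((((-4 - 6/(-1)) - 5)*(-1))/12 - 77)² = ((((-4 - 6*(-1)) - 5)*(-1))/12 - 77)² = ((((-4 - 1*(-6)) - 5)*(-1))/12 - 77)² = ((((-4 + 6) - 5)*(-1))/12 - 77)² = (((2 - 5)*(-1))/12 - 77)² = ((-3*(-1))/12 - 77)² = ((1/12)*3 - 77)² = (¼ - 77)² = (-307/4)² = 94249/16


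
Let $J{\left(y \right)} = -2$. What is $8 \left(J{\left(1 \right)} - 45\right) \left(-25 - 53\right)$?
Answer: $29328$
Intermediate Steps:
$8 \left(J{\left(1 \right)} - 45\right) \left(-25 - 53\right) = 8 \left(-2 - 45\right) \left(-25 - 53\right) = 8 \left(\left(-47\right) \left(-78\right)\right) = 8 \cdot 3666 = 29328$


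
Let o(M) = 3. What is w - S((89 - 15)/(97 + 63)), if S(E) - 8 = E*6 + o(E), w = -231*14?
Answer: -129911/40 ≈ -3247.8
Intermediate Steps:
w = -3234
S(E) = 11 + 6*E (S(E) = 8 + (E*6 + 3) = 8 + (6*E + 3) = 8 + (3 + 6*E) = 11 + 6*E)
w - S((89 - 15)/(97 + 63)) = -3234 - (11 + 6*((89 - 15)/(97 + 63))) = -3234 - (11 + 6*(74/160)) = -3234 - (11 + 6*(74*(1/160))) = -3234 - (11 + 6*(37/80)) = -3234 - (11 + 111/40) = -3234 - 1*551/40 = -3234 - 551/40 = -129911/40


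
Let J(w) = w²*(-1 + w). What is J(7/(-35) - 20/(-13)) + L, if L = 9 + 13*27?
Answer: 99031518/274625 ≈ 360.61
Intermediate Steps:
L = 360 (L = 9 + 351 = 360)
J(7/(-35) - 20/(-13)) + L = (7/(-35) - 20/(-13))²*(-1 + (7/(-35) - 20/(-13))) + 360 = (7*(-1/35) - 20*(-1/13))²*(-1 + (7*(-1/35) - 20*(-1/13))) + 360 = (-⅕ + 20/13)²*(-1 + (-⅕ + 20/13)) + 360 = (87/65)²*(-1 + 87/65) + 360 = (7569/4225)*(22/65) + 360 = 166518/274625 + 360 = 99031518/274625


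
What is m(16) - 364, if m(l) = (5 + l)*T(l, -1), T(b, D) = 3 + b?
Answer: 35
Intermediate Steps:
m(l) = (3 + l)*(5 + l) (m(l) = (5 + l)*(3 + l) = (3 + l)*(5 + l))
m(16) - 364 = (3 + 16)*(5 + 16) - 364 = 19*21 - 364 = 399 - 364 = 35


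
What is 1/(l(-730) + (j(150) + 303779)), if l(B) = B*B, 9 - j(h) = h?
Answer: 1/836538 ≈ 1.1954e-6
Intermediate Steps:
j(h) = 9 - h
l(B) = B²
1/(l(-730) + (j(150) + 303779)) = 1/((-730)² + ((9 - 1*150) + 303779)) = 1/(532900 + ((9 - 150) + 303779)) = 1/(532900 + (-141 + 303779)) = 1/(532900 + 303638) = 1/836538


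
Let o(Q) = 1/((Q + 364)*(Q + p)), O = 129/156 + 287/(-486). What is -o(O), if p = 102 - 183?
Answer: 159668496/4696975537739 ≈ 3.3994e-5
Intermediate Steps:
p = -81
O = 2987/12636 (O = 129*(1/156) + 287*(-1/486) = 43/52 - 287/486 = 2987/12636 ≈ 0.23639)
o(Q) = 1/((-81 + Q)*(364 + Q)) (o(Q) = 1/((Q + 364)*(Q - 81)) = 1/((364 + Q)*(-81 + Q)) = 1/((-81 + Q)*(364 + Q)))
-o(O) = -1/(-29484 + (2987/12636)² + 283*(2987/12636)) = -1/(-29484 + 8922169/159668496 + 845321/12636) = -1/(-4696975537739/159668496) = -1*(-159668496/4696975537739) = 159668496/4696975537739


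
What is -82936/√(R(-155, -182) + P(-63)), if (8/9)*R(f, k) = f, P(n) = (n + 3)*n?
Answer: -165872*√6410/9615 ≈ -1381.2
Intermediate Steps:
P(n) = n*(3 + n) (P(n) = (3 + n)*n = n*(3 + n))
R(f, k) = 9*f/8
-82936/√(R(-155, -182) + P(-63)) = -82936/√((9/8)*(-155) - 63*(3 - 63)) = -82936/√(-1395/8 - 63*(-60)) = -82936/√(-1395/8 + 3780) = -82936*2*√6410/9615 = -165872*√6410/9615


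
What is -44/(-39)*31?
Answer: 1364/39 ≈ 34.974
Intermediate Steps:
-44/(-39)*31 = -44*(-1/39)*31 = (44/39)*31 = 1364/39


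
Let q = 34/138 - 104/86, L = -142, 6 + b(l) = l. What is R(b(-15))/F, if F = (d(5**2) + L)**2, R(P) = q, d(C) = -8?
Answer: -2857/66757500 ≈ -4.2797e-5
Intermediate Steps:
b(l) = -6 + l
q = -2857/2967 (q = 34*(1/138) - 104*1/86 = 17/69 - 52/43 = -2857/2967 ≈ -0.96293)
R(P) = -2857/2967
F = 22500 (F = (-8 - 142)**2 = (-150)**2 = 22500)
R(b(-15))/F = -2857/2967/22500 = -2857/2967*1/22500 = -2857/66757500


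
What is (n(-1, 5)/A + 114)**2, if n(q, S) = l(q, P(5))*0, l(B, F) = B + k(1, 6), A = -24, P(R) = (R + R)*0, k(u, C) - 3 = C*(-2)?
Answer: 12996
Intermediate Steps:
k(u, C) = 3 - 2*C (k(u, C) = 3 + C*(-2) = 3 - 2*C)
P(R) = 0 (P(R) = (2*R)*0 = 0)
l(B, F) = -9 + B (l(B, F) = B + (3 - 2*6) = B + (3 - 12) = B - 9 = -9 + B)
n(q, S) = 0 (n(q, S) = (-9 + q)*0 = 0)
(n(-1, 5)/A + 114)**2 = (0/(-24) + 114)**2 = (0*(-1/24) + 114)**2 = (0 + 114)**2 = 114**2 = 12996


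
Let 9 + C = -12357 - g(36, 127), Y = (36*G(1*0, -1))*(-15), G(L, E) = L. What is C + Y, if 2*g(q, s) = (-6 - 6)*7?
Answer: -12324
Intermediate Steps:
g(q, s) = -42 (g(q, s) = ((-6 - 6)*7)/2 = (-12*7)/2 = (½)*(-84) = -42)
Y = 0 (Y = (36*(1*0))*(-15) = (36*0)*(-15) = 0*(-15) = 0)
C = -12324 (C = -9 + (-12357 - 1*(-42)) = -9 + (-12357 + 42) = -9 - 12315 = -12324)
C + Y = -12324 + 0 = -12324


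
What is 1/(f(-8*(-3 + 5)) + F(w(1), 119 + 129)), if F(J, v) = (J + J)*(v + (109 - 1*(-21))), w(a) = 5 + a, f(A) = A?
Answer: 1/4520 ≈ 0.00022124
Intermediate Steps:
F(J, v) = 2*J*(130 + v) (F(J, v) = (2*J)*(v + (109 + 21)) = (2*J)*(v + 130) = (2*J)*(130 + v) = 2*J*(130 + v))
1/(f(-8*(-3 + 5)) + F(w(1), 119 + 129)) = 1/(-8*(-3 + 5) + 2*(5 + 1)*(130 + (119 + 129))) = 1/(-8*2 + 2*6*(130 + 248)) = 1/(-16 + 2*6*378) = 1/(-16 + 4536) = 1/4520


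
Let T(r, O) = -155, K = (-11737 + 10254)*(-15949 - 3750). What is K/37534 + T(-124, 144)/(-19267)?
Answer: 562864576509/723167578 ≈ 778.33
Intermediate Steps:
K = 29213617 (K = -1483*(-19699) = 29213617)
K/37534 + T(-124, 144)/(-19267) = 29213617/37534 - 155/(-19267) = 29213617*(1/37534) - 155*(-1/19267) = 29213617/37534 + 155/19267 = 562864576509/723167578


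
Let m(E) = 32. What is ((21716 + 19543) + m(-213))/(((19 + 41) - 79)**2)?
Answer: 41291/361 ≈ 114.38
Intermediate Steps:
((21716 + 19543) + m(-213))/(((19 + 41) - 79)**2) = ((21716 + 19543) + 32)/(((19 + 41) - 79)**2) = (41259 + 32)/((60 - 79)**2) = 41291/((-19)**2) = 41291/361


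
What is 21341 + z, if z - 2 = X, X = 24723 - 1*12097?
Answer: 33969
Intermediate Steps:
X = 12626 (X = 24723 - 12097 = 12626)
z = 12628 (z = 2 + 12626 = 12628)
21341 + z = 21341 + 12628 = 33969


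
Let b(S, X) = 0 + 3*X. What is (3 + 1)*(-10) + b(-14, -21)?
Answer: -103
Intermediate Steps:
b(S, X) = 3*X
(3 + 1)*(-10) + b(-14, -21) = (3 + 1)*(-10) + 3*(-21) = 4*(-10) - 63 = -40 - 63 = -103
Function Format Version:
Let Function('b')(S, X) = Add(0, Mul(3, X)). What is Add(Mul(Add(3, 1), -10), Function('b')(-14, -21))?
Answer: -103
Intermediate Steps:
Function('b')(S, X) = Mul(3, X)
Add(Mul(Add(3, 1), -10), Function('b')(-14, -21)) = Add(Mul(Add(3, 1), -10), Mul(3, -21)) = Add(Mul(4, -10), -63) = Add(-40, -63) = -103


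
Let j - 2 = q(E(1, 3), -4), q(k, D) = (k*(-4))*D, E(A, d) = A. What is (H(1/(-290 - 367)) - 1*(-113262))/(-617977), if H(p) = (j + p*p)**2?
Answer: -21163441128744151/115142005606456377 ≈ -0.18380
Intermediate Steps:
q(k, D) = -4*D*k (q(k, D) = (-4*k)*D = -4*D*k)
j = 18 (j = 2 - 4*(-4)*1 = 2 + 16 = 18)
H(p) = (18 + p**2)**2 (H(p) = (18 + p*p)**2 = (18 + p**2)**2)
(H(1/(-290 - 367)) - 1*(-113262))/(-617977) = ((18 + (1/(-290 - 367))**2)**2 - 1*(-113262))/(-617977) = ((18 + (1/(-657))**2)**2 + 113262)*(-1/617977) = ((18 + (-1/657)**2)**2 + 113262)*(-1/617977) = ((18 + 1/431649)**2 + 113262)*(-1/617977) = ((7769683/431649)**2 + 113262)*(-1/617977) = (60367973920489/186320859201 + 113262)*(-1/617977) = (21163441128744151/186320859201)*(-1/617977) = -21163441128744151/115142005606456377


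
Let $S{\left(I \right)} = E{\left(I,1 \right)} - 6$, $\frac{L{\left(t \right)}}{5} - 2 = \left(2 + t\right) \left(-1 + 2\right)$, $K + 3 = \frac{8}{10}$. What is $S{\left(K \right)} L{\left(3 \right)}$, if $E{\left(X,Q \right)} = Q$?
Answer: $-175$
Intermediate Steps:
$K = - \frac{11}{5}$ ($K = -3 + \frac{8}{10} = -3 + 8 \cdot \frac{1}{10} = -3 + \frac{4}{5} = - \frac{11}{5} \approx -2.2$)
$L{\left(t \right)} = 20 + 5 t$ ($L{\left(t \right)} = 10 + 5 \left(2 + t\right) \left(-1 + 2\right) = 10 + 5 \left(2 + t\right) 1 = 10 + 5 \left(2 + t\right) = 10 + \left(10 + 5 t\right) = 20 + 5 t$)
$S{\left(I \right)} = -5$ ($S{\left(I \right)} = 1 - 6 = -5$)
$S{\left(K \right)} L{\left(3 \right)} = - 5 \left(20 + 5 \cdot 3\right) = - 5 \left(20 + 15\right) = \left(-5\right) 35 = -175$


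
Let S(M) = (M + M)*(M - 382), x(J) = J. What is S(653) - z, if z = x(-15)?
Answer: 353941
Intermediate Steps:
z = -15
S(M) = 2*M*(-382 + M) (S(M) = (2*M)*(-382 + M) = 2*M*(-382 + M))
S(653) - z = 2*653*(-382 + 653) - 1*(-15) = 2*653*271 + 15 = 353926 + 15 = 353941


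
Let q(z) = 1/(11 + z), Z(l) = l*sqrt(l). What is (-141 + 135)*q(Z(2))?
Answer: -66/113 + 12*sqrt(2)/113 ≈ -0.43389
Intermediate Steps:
Z(l) = l**(3/2)
(-141 + 135)*q(Z(2)) = (-141 + 135)/(11 + 2**(3/2)) = -6/(11 + 2*sqrt(2))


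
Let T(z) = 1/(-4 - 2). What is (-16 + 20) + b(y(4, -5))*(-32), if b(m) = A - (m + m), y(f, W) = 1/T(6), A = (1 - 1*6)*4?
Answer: 260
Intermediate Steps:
T(z) = -⅙ (T(z) = 1/(-6) = -⅙)
A = -20 (A = (1 - 6)*4 = -5*4 = -20)
y(f, W) = -6 (y(f, W) = 1/(-⅙) = -6)
b(m) = -20 - 2*m (b(m) = -20 - (m + m) = -20 - 2*m)
(-16 + 20) + b(y(4, -5))*(-32) = (-16 + 20) + (-20 - 2*(-6))*(-32) = 4 + (-20 + 12)*(-32) = 4 - 8*(-32) = 4 + 256 = 260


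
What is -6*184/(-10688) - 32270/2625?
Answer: -610721/50100 ≈ -12.190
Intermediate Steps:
-6*184/(-10688) - 32270/2625 = -1104*(-1/10688) - 32270*1/2625 = 69/668 - 922/75 = -610721/50100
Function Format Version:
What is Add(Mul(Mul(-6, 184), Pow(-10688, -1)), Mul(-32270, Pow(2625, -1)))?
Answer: Rational(-610721, 50100) ≈ -12.190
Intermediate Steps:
Add(Mul(Mul(-6, 184), Pow(-10688, -1)), Mul(-32270, Pow(2625, -1))) = Add(Mul(-1104, Rational(-1, 10688)), Mul(-32270, Rational(1, 2625))) = Add(Rational(69, 668), Rational(-922, 75)) = Rational(-610721, 50100)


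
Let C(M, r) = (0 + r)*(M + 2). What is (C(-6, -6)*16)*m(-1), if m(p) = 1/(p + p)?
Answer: -192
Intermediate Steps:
C(M, r) = r*(2 + M)
m(p) = 1/(2*p)
(C(-6, -6)*16)*m(-1) = (-6*(2 - 6)*16)*((½)/(-1)) = (-6*(-4)*16)*((½)*(-1)) = (24*16)*(-½) = 384*(-½) = -192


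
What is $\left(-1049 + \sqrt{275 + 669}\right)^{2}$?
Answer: $1101345 - 8392 \sqrt{59} \approx 1.0369 \cdot 10^{6}$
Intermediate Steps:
$\left(-1049 + \sqrt{275 + 669}\right)^{2} = \left(-1049 + \sqrt{944}\right)^{2} = \left(-1049 + 4 \sqrt{59}\right)^{2}$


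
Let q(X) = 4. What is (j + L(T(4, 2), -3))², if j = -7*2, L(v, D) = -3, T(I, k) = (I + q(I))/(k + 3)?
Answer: 289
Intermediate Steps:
T(I, k) = (4 + I)/(3 + k) (T(I, k) = (I + 4)/(k + 3) = (4 + I)/(3 + k))
j = -14
(j + L(T(4, 2), -3))² = (-14 - 3)² = (-17)² = 289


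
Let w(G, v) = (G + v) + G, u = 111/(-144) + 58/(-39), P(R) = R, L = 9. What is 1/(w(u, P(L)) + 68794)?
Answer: 312/21465127 ≈ 1.4535e-5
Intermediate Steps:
u = -1409/624 (u = 111*(-1/144) + 58*(-1/39) = -37/48 - 58/39 = -1409/624 ≈ -2.2580)
w(G, v) = v + 2*G
1/(w(u, P(L)) + 68794) = 1/((9 + 2*(-1409/624)) + 68794) = 1/((9 - 1409/312) + 68794) = 1/(1399/312 + 68794) = 1/(21465127/312) = 312/21465127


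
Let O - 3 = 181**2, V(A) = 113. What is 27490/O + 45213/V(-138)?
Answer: 742232551/1851166 ≈ 400.95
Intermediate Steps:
O = 32764 (O = 3 + 181**2 = 3 + 32761 = 32764)
27490/O + 45213/V(-138) = 27490/32764 + 45213/113 = 27490*(1/32764) + 45213*(1/113) = 13745/16382 + 45213/113 = 742232551/1851166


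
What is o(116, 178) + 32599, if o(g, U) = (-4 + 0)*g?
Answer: 32135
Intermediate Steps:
o(g, U) = -4*g
o(116, 178) + 32599 = -4*116 + 32599 = -464 + 32599 = 32135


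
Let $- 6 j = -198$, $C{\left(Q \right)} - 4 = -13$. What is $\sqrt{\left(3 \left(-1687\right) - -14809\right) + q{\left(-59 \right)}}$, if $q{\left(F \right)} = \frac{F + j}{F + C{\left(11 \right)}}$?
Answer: $\frac{\sqrt{11269130}}{34} \approx 98.734$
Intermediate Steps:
$C{\left(Q \right)} = -9$ ($C{\left(Q \right)} = 4 - 13 = -9$)
$j = 33$ ($j = \left(- \frac{1}{6}\right) \left(-198\right) = 33$)
$q{\left(F \right)} = \frac{33 + F}{-9 + F}$ ($q{\left(F \right)} = \frac{F + 33}{F - 9} = \frac{33 + F}{-9 + F}$)
$\sqrt{\left(3 \left(-1687\right) - -14809\right) + q{\left(-59 \right)}} = \sqrt{\left(3 \left(-1687\right) - -14809\right) + \frac{33 - 59}{-9 - 59}} = \sqrt{\left(-5061 + 14809\right) + \frac{1}{-68} \left(-26\right)} = \sqrt{9748 - - \frac{13}{34}} = \sqrt{9748 + \frac{13}{34}} = \sqrt{\frac{331445}{34}} = \frac{\sqrt{11269130}}{34}$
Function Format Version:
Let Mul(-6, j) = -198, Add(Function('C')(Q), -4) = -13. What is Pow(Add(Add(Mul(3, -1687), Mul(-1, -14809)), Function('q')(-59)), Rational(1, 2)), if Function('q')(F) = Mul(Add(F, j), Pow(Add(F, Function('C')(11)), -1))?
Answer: Mul(Rational(1, 34), Pow(11269130, Rational(1, 2))) ≈ 98.734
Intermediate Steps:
Function('C')(Q) = -9 (Function('C')(Q) = Add(4, -13) = -9)
j = 33 (j = Mul(Rational(-1, 6), -198) = 33)
Function('q')(F) = Mul(Pow(Add(-9, F), -1), Add(33, F)) (Function('q')(F) = Mul(Add(F, 33), Pow(Add(F, -9), -1)) = Mul(Add(33, F), Pow(Add(-9, F), -1)) = Mul(Pow(Add(-9, F), -1), Add(33, F)))
Pow(Add(Add(Mul(3, -1687), Mul(-1, -14809)), Function('q')(-59)), Rational(1, 2)) = Pow(Add(Add(Mul(3, -1687), Mul(-1, -14809)), Mul(Pow(Add(-9, -59), -1), Add(33, -59))), Rational(1, 2)) = Pow(Add(Add(-5061, 14809), Mul(Pow(-68, -1), -26)), Rational(1, 2)) = Pow(Add(9748, Mul(Rational(-1, 68), -26)), Rational(1, 2)) = Pow(Add(9748, Rational(13, 34)), Rational(1, 2)) = Pow(Rational(331445, 34), Rational(1, 2)) = Mul(Rational(1, 34), Pow(11269130, Rational(1, 2)))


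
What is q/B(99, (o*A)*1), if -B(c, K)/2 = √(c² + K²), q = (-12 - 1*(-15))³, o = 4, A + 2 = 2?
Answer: -3/22 ≈ -0.13636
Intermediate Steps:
A = 0 (A = -2 + 2 = 0)
q = 27 (q = (-12 + 15)³ = 3³ = 27)
B(c, K) = -2*√(K² + c²) (B(c, K) = -2*√(c² + K²) = -2*√(K² + c²))
q/B(99, (o*A)*1) = 27/((-2*√(((4*0)*1)² + 99²))) = 27/((-2*√((0*1)² + 9801))) = 27/((-2*√(0² + 9801))) = 27/((-2*√(0 + 9801))) = 27/((-2*√9801)) = 27/((-2*99)) = 27/(-198) = 27*(-1/198) = -3/22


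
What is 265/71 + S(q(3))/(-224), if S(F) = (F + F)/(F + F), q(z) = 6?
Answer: 59289/15904 ≈ 3.7279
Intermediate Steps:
S(F) = 1 (S(F) = (2*F)/((2*F)) = (2*F)*(1/(2*F)) = 1)
265/71 + S(q(3))/(-224) = 265/71 + 1/(-224) = 265*(1/71) + 1*(-1/224) = 265/71 - 1/224 = 59289/15904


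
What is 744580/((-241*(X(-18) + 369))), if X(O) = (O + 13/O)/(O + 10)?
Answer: -107219520/12886993 ≈ -8.3200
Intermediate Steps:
X(O) = (O + 13/O)/(10 + O)
744580/((-241*(X(-18) + 369))) = 744580/((-241*((13 + (-18)²)/((-18)*(10 - 18)) + 369))) = 744580/((-241*(-1/18*(13 + 324)/(-8) + 369))) = 744580/((-241*(-1/18*(-⅛)*337 + 369))) = 744580/((-241*(337/144 + 369))) = 744580/((-241*53473/144)) = 744580/(-12886993/144) = 744580*(-144/12886993) = -107219520/12886993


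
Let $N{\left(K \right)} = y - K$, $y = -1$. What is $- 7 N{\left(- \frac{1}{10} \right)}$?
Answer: $\frac{63}{10} \approx 6.3$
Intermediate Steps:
$N{\left(K \right)} = -1 - K$
$- 7 N{\left(- \frac{1}{10} \right)} = - 7 \left(-1 - - \frac{1}{10}\right) = - 7 \left(-1 + \frac{1}{10}\right) = \left(-7\right) \left(- \frac{9}{10}\right) = \frac{63}{10}$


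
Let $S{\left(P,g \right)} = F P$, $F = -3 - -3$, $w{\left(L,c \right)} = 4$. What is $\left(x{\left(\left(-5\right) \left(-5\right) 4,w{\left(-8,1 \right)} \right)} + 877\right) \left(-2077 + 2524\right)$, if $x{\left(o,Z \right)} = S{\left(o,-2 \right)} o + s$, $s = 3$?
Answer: $393360$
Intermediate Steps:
$F = 0$ ($F = -3 + 3 = 0$)
$S{\left(P,g \right)} = 0$ ($S{\left(P,g \right)} = 0 P = 0$)
$x{\left(o,Z \right)} = 3$ ($x{\left(o,Z \right)} = 0 o + 3 = 0 + 3 = 3$)
$\left(x{\left(\left(-5\right) \left(-5\right) 4,w{\left(-8,1 \right)} \right)} + 877\right) \left(-2077 + 2524\right) = \left(3 + 877\right) \left(-2077 + 2524\right) = 880 \cdot 447 = 393360$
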